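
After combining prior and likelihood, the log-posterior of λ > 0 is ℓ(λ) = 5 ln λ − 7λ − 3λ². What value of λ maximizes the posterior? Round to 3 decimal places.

λ̂_MAP = 0.500

ℓ'(λ) = 5/λ − 7 − 6λ. Setting this to zero and multiplying by λ: 6λ² + 7λ − 5 = 0.
λ = (−7 + √(7² + 4·6·5)) / (2·6) = (−7 + √169) / 12 = (−7 + 13)/12 = 1/2.
ℓ''(λ) = −5/λ² − 6 < 0, confirming a maximum.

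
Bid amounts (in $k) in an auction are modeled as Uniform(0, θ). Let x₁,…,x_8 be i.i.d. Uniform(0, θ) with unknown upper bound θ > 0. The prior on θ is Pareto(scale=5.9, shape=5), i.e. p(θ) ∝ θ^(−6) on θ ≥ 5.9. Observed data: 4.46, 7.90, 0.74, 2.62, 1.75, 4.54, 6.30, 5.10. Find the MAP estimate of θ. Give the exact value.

The Uniform(0, θ) likelihood is θ^(−n) for θ ≥ max(xᵢ), zero otherwise. Here max(xᵢ) = 7.90.
Posterior ∝ θ^(−6) · θ^(−8) = θ^(−14) on θ ≥ max(5.9, 7.90) = 7.90.
This density is strictly decreasing in θ, so the posterior mode lies at the lower boundary of the support.

θ̂_MAP = 7.90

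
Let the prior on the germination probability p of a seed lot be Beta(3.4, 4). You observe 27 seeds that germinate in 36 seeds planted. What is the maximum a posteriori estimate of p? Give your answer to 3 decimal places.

Prior: Beta(3.4, 4).
Data: 27 successes in 36 trials. The binomial likelihood contributes p^27(1−p)^9, so the posterior is Beta(3.4+27, 4+9) = Beta(30.4, 13).
For Beta(a, b) with a, b > 1 the mode is (a−1)/(a+b−2) = 29.4/41.4 ≈ 0.710.

p̂_MAP = 0.710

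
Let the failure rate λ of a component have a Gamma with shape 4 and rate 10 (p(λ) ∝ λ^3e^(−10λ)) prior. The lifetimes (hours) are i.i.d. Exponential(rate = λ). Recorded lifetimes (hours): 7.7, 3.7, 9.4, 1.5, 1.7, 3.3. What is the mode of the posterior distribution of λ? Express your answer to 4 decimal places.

The Exponential(rate=λ) likelihood is ∝ λ^n e^(−λΣtᵢ). Here n = 6 and Σtᵢ = 7.7 + 3.7 + 9.4 + 1.5 + 1.7 + 3.3 = 27.3.
Posterior ∝ λ^3e^(−10λ) · λ^6e^(−27.3λ) = λ^9e^(−37.3λ), i.e. Gamma(10, 37.3).
Mode = (a−1)/b = 9/37.3 ≈ 0.2413.

λ̂_MAP = 0.2413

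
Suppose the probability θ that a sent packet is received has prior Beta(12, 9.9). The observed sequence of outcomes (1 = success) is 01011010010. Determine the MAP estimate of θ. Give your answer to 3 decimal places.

θ̂_MAP = 0.518

Prior: Beta(12, 9.9).
Data: 5 successes in 11 trials (from the sequence). The binomial likelihood contributes θ^5(1−θ)^6, so the posterior is Beta(12+5, 9.9+6) = Beta(17, 15.9).
For Beta(a, b) with a, b > 1 the mode is (a−1)/(a+b−2) = 16/30.9 ≈ 0.518.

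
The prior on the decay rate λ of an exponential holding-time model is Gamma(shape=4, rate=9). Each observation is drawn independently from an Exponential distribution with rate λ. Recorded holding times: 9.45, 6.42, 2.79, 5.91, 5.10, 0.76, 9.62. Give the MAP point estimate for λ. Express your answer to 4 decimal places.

The Exponential(rate=λ) likelihood is ∝ λ^n e^(−λΣtᵢ). Here n = 7 and Σtᵢ = 9.45 + 6.42 + 2.79 + 5.91 + 5.10 + 0.76 + 9.62 = 40.05.
Posterior ∝ λ^3e^(−9λ) · λ^7e^(−40.05λ) = λ^10e^(−49.05λ), i.e. Gamma(11, 49.05).
Mode = (a−1)/b = 10/49.05 ≈ 0.2039.

λ̂_MAP = 0.2039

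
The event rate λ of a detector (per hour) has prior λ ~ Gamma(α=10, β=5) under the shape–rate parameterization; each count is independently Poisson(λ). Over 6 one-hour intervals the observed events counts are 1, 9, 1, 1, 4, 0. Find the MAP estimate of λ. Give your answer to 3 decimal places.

λ̂_MAP = 2.273

Σxᵢ = 1+9+1+1+4+0 = 16, with n = 6.
Posterior ∝ λ^9e^(−5λ) · λ^16e^(−6λ) = λ^25e^(−11λ), i.e. Gamma(shape=26, rate=11).
The mode of a Gamma(a, b) with a ≥ 1 (shape–rate) is (a−1)/b = 25/11 ≈ 2.273.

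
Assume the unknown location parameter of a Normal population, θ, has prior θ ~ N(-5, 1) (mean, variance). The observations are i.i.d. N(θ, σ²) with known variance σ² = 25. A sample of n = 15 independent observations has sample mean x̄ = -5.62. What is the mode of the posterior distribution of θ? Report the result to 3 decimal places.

θ̂_MAP = -5.233

n = 15, x̄ = -5.62.
For a Normal prior and Normal likelihood with known variance, the posterior is Normal; its mode equals its mean, the precision-weighted average.
Prior precision 1/σ₀² = 1/1 = 1; data precision n/σ² = 15/25 = 0.6.
θ̂ = (1·(-5) + 0.6·(-5.62)) / (1 + 0.6) = (-8.372)/1.6 = -5.2325 ≈ -5.233.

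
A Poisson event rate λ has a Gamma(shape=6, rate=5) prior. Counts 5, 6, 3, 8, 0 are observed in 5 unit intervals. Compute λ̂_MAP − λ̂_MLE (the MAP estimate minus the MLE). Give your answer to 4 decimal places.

MAP − MLE = -1.7000

Σxᵢ = 22. Posterior is Gamma(28, 10); MAP = (28−1)/10 = 27/10 ≈ 2.70000.
MLE = x̄ = 22/5 ≈ 4.40000.
Difference = 27/10 − 22/5 = -17/10 ≈ -1.7000.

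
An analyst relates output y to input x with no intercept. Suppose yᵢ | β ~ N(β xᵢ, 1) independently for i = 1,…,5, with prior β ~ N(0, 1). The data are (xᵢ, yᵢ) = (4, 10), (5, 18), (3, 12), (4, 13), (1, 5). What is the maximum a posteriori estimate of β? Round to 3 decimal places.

log p(β | y) = −Σ(yᵢ − βxᵢ)²/(2·1) − β²/(2·1) + const.
Setting the derivative to zero: Σxᵢ(yᵢ − βxᵢ)/1 − β/1 = 0, so β = Σxᵢyᵢ / (Σxᵢ² + σ²/τ²).
Σxᵢyᵢ = 4·10 + 5·18 + 3·12 + 4·13 + 1·5 = 223; Σxᵢ² = 67; σ²/τ² = 1.
β̂_MAP = 223 / (67 + 1) = 223/68 ≈ 3.279.

β̂_MAP = 3.279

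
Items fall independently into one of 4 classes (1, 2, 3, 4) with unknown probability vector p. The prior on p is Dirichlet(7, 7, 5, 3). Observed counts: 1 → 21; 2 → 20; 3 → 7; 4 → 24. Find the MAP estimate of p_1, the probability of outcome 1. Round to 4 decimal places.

MAP estimate: 0.3000

The posterior is Dirichlet(αᵢ + nᵢ) = Dirichlet(28, 27, 12, 27).
For a Dirichlet(a₁,…,a_K) with all aᵢ > 1, the mode has j-th component (aⱼ − 1)/(Σaᵢ − K).
Here Σaᵢ = 94 and K = 4, so p_1 = (28 − 1)/(94 − 4) = 27/90 ≈ 0.3000.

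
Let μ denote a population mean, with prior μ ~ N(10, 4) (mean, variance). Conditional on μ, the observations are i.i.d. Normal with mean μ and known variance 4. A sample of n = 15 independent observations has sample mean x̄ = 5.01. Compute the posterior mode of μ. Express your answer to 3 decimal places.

μ̂_MAP = 5.322

n = 15, x̄ = 5.01.
For a Normal prior and Normal likelihood with known variance, the posterior is Normal; its mode equals its mean, the precision-weighted average.
Prior precision 1/σ₀² = 1/4 = 0.25; data precision n/σ² = 15/4 = 3.75.
μ̂ = (0.25·10 + 3.75·5.01) / (0.25 + 3.75) = 21.2875/4 = 5.321875 ≈ 5.322.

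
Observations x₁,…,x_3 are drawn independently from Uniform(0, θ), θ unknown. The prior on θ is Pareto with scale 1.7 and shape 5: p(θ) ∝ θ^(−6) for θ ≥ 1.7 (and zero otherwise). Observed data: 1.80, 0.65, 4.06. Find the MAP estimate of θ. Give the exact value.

θ̂_MAP = 4.06

The Uniform(0, θ) likelihood is θ^(−n) for θ ≥ max(xᵢ), zero otherwise. Here max(xᵢ) = 4.06.
Posterior ∝ θ^(−6) · θ^(−3) = θ^(−9) on θ ≥ max(1.7, 4.06) = 4.06.
This density is strictly decreasing in θ, so the posterior mode lies at the lower boundary of the support.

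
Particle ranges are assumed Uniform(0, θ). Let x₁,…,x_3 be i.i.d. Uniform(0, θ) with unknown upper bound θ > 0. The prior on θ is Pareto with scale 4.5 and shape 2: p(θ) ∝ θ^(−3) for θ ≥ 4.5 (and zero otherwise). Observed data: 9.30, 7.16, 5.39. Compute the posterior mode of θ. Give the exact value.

θ̂_MAP = 9.30

The Uniform(0, θ) likelihood is θ^(−n) for θ ≥ max(xᵢ), zero otherwise. Here max(xᵢ) = 9.30.
Posterior ∝ θ^(−3) · θ^(−3) = θ^(−6) on θ ≥ max(4.5, 9.30) = 9.30.
This density is strictly decreasing in θ, so the posterior mode lies at the lower boundary of the support.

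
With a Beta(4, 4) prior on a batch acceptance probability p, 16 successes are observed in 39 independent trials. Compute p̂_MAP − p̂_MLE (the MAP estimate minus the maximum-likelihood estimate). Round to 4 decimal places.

MAP − MLE = 0.0120

Posterior is Beta(20, 27); MAP = (20−1)/(47−2) = 19/45 ≈ 0.42222.
MLE ignores the prior: p̂_MLE = k/n = 16/39 ≈ 0.41026.
Difference = 19/45 − 16/39 = 7/585 ≈ 0.0120.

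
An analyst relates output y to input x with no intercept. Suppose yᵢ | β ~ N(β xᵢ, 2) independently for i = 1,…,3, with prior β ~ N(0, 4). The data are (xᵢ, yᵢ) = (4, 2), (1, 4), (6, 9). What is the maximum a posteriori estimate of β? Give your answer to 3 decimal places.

β̂_MAP = 1.234

log p(β | y) = −Σ(yᵢ − βxᵢ)²/(2·2) − β²/(2·4) + const.
Setting the derivative to zero: Σxᵢ(yᵢ − βxᵢ)/2 − β/4 = 0, so β = Σxᵢyᵢ / (Σxᵢ² + σ²/τ²).
Σxᵢyᵢ = 4·2 + 1·4 + 6·9 = 66; Σxᵢ² = 53; σ²/τ² = 0.5.
β̂_MAP = 66 / (53 + 0.5) = 66/53.5 ≈ 1.234.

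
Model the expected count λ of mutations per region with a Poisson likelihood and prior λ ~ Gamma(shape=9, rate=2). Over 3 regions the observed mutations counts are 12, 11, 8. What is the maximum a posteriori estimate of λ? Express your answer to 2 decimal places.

Σxᵢ = 12+11+8 = 31, with n = 3.
Posterior ∝ λ^8e^(−2λ) · λ^31e^(−3λ) = λ^39e^(−5λ), i.e. Gamma(shape=40, rate=5).
The mode of a Gamma(a, b) with a ≥ 1 (shape–rate) is (a−1)/b = 39/5 ≈ 7.80.

λ̂_MAP = 7.80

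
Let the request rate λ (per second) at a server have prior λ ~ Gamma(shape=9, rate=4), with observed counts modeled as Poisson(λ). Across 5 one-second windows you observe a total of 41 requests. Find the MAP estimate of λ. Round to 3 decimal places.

λ̂_MAP = 5.444

Σxᵢ = 41, n = 5.
Posterior ∝ λ^8e^(−4λ) · λ^41e^(−5λ) = λ^49e^(−9λ), i.e. Gamma(shape=50, rate=9).
The mode of a Gamma(a, b) with a ≥ 1 (shape–rate) is (a−1)/b = 49/9 ≈ 5.444.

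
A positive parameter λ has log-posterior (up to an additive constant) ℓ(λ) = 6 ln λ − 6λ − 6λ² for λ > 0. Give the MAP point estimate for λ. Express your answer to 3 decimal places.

ℓ'(λ) = 6/λ − 6 − 12λ. Setting this to zero and multiplying by λ: 12λ² + 6λ − 6 = 0.
λ = (−6 + √(6² + 4·12·6)) / (2·12) = (−6 + √324) / 24 = (−6 + 18)/24 = 1/2.
ℓ''(λ) = −6/λ² − 12 < 0, confirming a maximum.

λ̂_MAP = 0.500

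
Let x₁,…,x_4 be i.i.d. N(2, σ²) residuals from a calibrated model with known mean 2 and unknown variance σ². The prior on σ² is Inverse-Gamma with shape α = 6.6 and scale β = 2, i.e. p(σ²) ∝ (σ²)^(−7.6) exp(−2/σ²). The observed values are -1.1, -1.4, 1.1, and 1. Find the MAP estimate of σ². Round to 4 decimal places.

σ̂²_MAP = 1.4052

Sum of squared deviations about the known mean: SS = (-1.1−2)² + (-1.4−2)² + (1.1−2)² + (1−2)² = 22.98.
The Normal likelihood contributes (σ²)^(−n/2) exp(−SS/(2σ²)), so the posterior is Inverse-Gamma(α + n/2, β + SS/2) = Inverse-Gamma(8.6, 13.49).
The mode of Inverse-Gamma(a, b) is b/(a+1) = 13.49/9.6 ≈ 1.4052.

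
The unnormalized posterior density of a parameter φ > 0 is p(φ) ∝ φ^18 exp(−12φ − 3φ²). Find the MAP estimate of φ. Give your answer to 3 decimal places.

φ̂_MAP = 1.000

ℓ'(φ) = 18/φ − 12 − 6φ. Setting this to zero and multiplying by φ: 6φ² + 12φ − 18 = 0.
φ = (−12 + √(12² + 4·6·18)) / (2·6) = (−12 + √576) / 12 = (−12 + 24)/12 = 1.
ℓ''(φ) = −18/φ² − 6 < 0, confirming a maximum.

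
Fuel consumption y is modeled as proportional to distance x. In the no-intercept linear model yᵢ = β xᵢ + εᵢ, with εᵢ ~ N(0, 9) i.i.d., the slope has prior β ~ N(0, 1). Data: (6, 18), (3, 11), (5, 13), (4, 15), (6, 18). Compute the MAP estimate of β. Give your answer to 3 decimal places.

log p(β | y) = −Σ(yᵢ − βxᵢ)²/(2·9) − β²/(2·1) + const.
Setting the derivative to zero: Σxᵢ(yᵢ − βxᵢ)/9 − β/1 = 0, so β = Σxᵢyᵢ / (Σxᵢ² + σ²/τ²).
Σxᵢyᵢ = 6·18 + 3·11 + 5·13 + 4·15 + 6·18 = 374; Σxᵢ² = 122; σ²/τ² = 9.
β̂_MAP = 374 / (122 + 9) = 374/131 ≈ 2.855.

β̂_MAP = 2.855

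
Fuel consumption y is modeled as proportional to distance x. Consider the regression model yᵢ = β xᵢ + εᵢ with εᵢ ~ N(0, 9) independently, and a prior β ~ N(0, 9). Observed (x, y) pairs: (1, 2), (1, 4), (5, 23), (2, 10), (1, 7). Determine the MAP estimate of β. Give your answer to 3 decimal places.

log p(β | y) = −Σ(yᵢ − βxᵢ)²/(2·9) − β²/(2·9) + const.
Setting the derivative to zero: Σxᵢ(yᵢ − βxᵢ)/9 − β/9 = 0, so β = Σxᵢyᵢ / (Σxᵢ² + σ²/τ²).
Σxᵢyᵢ = 1·2 + 1·4 + 5·23 + 2·10 + 1·7 = 148; Σxᵢ² = 32; σ²/τ² = 1.
β̂_MAP = 148 / (32 + 1) = 148/33 ≈ 4.485.

β̂_MAP = 4.485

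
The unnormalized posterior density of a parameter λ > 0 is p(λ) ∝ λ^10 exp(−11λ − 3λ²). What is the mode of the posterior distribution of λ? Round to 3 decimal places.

λ̂_MAP = 0.667

ℓ'(λ) = 10/λ − 11 − 6λ. Setting this to zero and multiplying by λ: 6λ² + 11λ − 10 = 0.
λ = (−11 + √(11² + 4·6·10)) / (2·6) = (−11 + √361) / 12 = (−11 + 19)/12 = 2/3.
ℓ''(λ) = −10/λ² − 6 < 0, confirming a maximum.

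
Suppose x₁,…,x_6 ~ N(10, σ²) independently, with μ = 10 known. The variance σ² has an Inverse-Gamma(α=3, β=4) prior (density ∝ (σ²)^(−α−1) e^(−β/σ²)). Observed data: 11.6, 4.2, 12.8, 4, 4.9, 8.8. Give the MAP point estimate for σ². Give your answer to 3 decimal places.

Sum of squared deviations about the known mean: SS = (11.6−10)² + (4.2−10)² + (12.8−10)² + (4−10)² + (4.9−10)² + (8.8−10)² = 107.49.
The Normal likelihood contributes (σ²)^(−n/2) exp(−SS/(2σ²)), so the posterior is Inverse-Gamma(α + n/2, β + SS/2) = Inverse-Gamma(6, 57.745).
The mode of Inverse-Gamma(a, b) is b/(a+1) = 57.745/7 ≈ 8.249.

σ̂²_MAP = 8.249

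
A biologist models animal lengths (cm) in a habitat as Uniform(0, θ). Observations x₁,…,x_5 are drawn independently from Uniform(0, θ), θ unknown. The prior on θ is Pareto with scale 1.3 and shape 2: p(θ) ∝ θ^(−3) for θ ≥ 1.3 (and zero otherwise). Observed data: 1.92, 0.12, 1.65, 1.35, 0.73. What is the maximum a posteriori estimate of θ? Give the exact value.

θ̂_MAP = 1.92

The Uniform(0, θ) likelihood is θ^(−n) for θ ≥ max(xᵢ), zero otherwise. Here max(xᵢ) = 1.92.
Posterior ∝ θ^(−3) · θ^(−5) = θ^(−8) on θ ≥ max(1.3, 1.92) = 1.92.
This density is strictly decreasing in θ, so the posterior mode lies at the lower boundary of the support.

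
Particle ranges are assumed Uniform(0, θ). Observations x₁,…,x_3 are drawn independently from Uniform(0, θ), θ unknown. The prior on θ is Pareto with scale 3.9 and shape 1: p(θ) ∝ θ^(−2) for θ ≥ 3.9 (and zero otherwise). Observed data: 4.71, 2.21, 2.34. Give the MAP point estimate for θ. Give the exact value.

θ̂_MAP = 4.71

The Uniform(0, θ) likelihood is θ^(−n) for θ ≥ max(xᵢ), zero otherwise. Here max(xᵢ) = 4.71.
Posterior ∝ θ^(−2) · θ^(−3) = θ^(−5) on θ ≥ max(3.9, 4.71) = 4.71.
This density is strictly decreasing in θ, so the posterior mode lies at the lower boundary of the support.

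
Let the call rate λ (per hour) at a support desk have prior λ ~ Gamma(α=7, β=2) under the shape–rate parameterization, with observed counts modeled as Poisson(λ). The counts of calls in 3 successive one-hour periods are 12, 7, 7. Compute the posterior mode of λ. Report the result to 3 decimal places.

Σxᵢ = 12+7+7 = 26, with n = 3.
Posterior ∝ λ^6e^(−2λ) · λ^26e^(−3λ) = λ^32e^(−5λ), i.e. Gamma(shape=33, rate=5).
The mode of a Gamma(a, b) with a ≥ 1 (shape–rate) is (a−1)/b = 32/5 ≈ 6.400.

λ̂_MAP = 6.400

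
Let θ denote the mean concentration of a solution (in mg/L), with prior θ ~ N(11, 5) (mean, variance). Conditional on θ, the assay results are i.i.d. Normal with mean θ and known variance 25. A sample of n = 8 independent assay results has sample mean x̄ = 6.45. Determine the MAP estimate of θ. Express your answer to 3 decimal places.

θ̂_MAP = 8.200

n = 8, x̄ = 6.45.
For a Normal prior and Normal likelihood with known variance, the posterior is Normal; its mode equals its mean, the precision-weighted average.
Prior precision 1/σ₀² = 1/5 = 0.2; data precision n/σ² = 8/25 = 0.32.
θ̂ = (0.2·11 + 0.32·6.45) / (0.2 + 0.32) = 4.264/0.52 = 8.200.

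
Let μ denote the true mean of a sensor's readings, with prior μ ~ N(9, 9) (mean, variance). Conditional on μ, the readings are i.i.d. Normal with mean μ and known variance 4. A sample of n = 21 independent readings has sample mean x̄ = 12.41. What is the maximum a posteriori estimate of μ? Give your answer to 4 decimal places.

n = 21, x̄ = 12.41.
For a Normal prior and Normal likelihood with known variance, the posterior is Normal; its mode equals its mean, the precision-weighted average.
Prior precision 1/σ₀² = 1/9; data precision n/σ² = 21/4 = 5.25.
μ̂ = ((1/9)·9 + 5.25·12.41) / (1/9 + 5.25) = 66.1525/(193/36) = 238149/19300 ≈ 12.3393.

μ̂_MAP = 12.3393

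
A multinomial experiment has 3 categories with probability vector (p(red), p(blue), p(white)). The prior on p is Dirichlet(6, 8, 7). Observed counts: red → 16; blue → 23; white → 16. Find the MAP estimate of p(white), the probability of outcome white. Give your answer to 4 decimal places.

MAP estimate of p(white) = 0.3014

The posterior is Dirichlet(αᵢ + nᵢ) = Dirichlet(22, 31, 23).
For a Dirichlet(a₁,…,a_K) with all aᵢ > 1, the mode has j-th component (aⱼ − 1)/(Σaᵢ − K).
Here Σaᵢ = 76 and K = 3, so p(white) = (23 − 1)/(76 − 3) = 22/73 ≈ 0.3014.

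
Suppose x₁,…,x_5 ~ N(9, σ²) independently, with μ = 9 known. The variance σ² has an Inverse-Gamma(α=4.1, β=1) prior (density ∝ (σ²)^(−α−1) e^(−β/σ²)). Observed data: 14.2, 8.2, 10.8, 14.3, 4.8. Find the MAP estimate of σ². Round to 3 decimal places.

Sum of squared deviations about the known mean: SS = (14.2−9)² + (8.2−9)² + (10.8−9)² + (14.3−9)² + (4.8−9)² = 76.65.
The Normal likelihood contributes (σ²)^(−n/2) exp(−SS/(2σ²)), so the posterior is Inverse-Gamma(α + n/2, β + SS/2) = Inverse-Gamma(6.6, 39.325).
The mode of Inverse-Gamma(a, b) is b/(a+1) = 39.325/7.6 ≈ 5.174.

σ̂²_MAP = 5.174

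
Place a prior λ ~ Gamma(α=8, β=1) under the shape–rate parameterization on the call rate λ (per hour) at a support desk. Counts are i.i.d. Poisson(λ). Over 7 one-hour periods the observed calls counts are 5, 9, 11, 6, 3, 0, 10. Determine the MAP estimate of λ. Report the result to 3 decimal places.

λ̂_MAP = 6.375

Σxᵢ = 5+9+11+6+3+0+10 = 44, with n = 7.
Posterior ∝ λ^7e^(−1λ) · λ^44e^(−7λ) = λ^51e^(−8λ), i.e. Gamma(shape=52, rate=8).
The mode of a Gamma(a, b) with a ≥ 1 (shape–rate) is (a−1)/b = 51/8 ≈ 6.375.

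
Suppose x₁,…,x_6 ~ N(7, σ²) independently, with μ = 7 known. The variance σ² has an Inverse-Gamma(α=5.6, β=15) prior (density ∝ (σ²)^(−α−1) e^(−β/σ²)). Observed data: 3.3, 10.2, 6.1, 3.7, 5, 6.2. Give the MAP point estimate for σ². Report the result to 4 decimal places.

Sum of squared deviations about the known mean: SS = (3.3−7)² + (10.2−7)² + (6.1−7)² + (3.7−7)² + (5−7)² + (6.2−7)² = 40.27.
The Normal likelihood contributes (σ²)^(−n/2) exp(−SS/(2σ²)), so the posterior is Inverse-Gamma(α + n/2, β + SS/2) = Inverse-Gamma(8.6, 35.135).
The mode of Inverse-Gamma(a, b) is b/(a+1) = 35.135/9.6 ≈ 3.6599.

σ̂²_MAP = 3.6599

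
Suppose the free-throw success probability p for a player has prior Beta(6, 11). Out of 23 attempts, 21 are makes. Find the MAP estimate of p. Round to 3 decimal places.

p̂_MAP = 0.684

Prior: Beta(6, 11).
Data: 21 successes in 23 trials. The binomial likelihood contributes p^21(1−p)^2, so the posterior is Beta(6+21, 11+2) = Beta(27, 13).
For Beta(a, b) with a, b > 1 the mode is (a−1)/(a+b−2) = 26/38 ≈ 0.684.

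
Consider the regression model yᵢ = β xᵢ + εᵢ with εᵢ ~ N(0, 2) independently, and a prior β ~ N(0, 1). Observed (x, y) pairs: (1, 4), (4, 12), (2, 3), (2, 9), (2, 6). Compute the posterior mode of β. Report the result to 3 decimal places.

β̂_MAP = 2.839

log p(β | y) = −Σ(yᵢ − βxᵢ)²/(2·2) − β²/(2·1) + const.
Setting the derivative to zero: Σxᵢ(yᵢ − βxᵢ)/2 − β/1 = 0, so β = Σxᵢyᵢ / (Σxᵢ² + σ²/τ²).
Σxᵢyᵢ = 1·4 + 4·12 + 2·3 + 2·9 + 2·6 = 88; Σxᵢ² = 29; σ²/τ² = 2.
β̂_MAP = 88 / (29 + 2) = 88/31 ≈ 2.839.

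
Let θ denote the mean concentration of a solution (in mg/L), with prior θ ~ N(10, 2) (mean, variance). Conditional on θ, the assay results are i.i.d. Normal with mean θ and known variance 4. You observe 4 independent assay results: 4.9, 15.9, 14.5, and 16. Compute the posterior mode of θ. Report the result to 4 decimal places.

n = 4; x̄ = (4.9 + 15.9 + 14.5 + 16)/4 = 51.3/4 = 12.825.
For a Normal prior and Normal likelihood with known variance, the posterior is Normal; its mode equals its mean, the precision-weighted average.
Prior precision 1/σ₀² = 1/2 = 0.5; data precision n/σ² = 4/4 = 1.
θ̂ = (0.5·10 + 1·12.825) / (0.5 + 1) = 17.825/1.5 = 713/60 ≈ 11.8833.

θ̂_MAP = 11.8833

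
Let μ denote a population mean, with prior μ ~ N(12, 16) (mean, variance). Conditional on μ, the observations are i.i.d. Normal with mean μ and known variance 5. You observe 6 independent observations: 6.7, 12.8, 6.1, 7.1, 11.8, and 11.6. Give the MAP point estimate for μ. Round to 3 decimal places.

μ̂_MAP = 9.481

n = 6; x̄ = (6.7 + 12.8 + 6.1 + 7.1 + 11.8 + 11.6)/6 = 56.1/6 = 9.35.
For a Normal prior and Normal likelihood with known variance, the posterior is Normal; its mode equals its mean, the precision-weighted average.
Prior precision 1/σ₀² = 1/16 = 0.0625; data precision n/σ² = 6/5 = 1.2.
μ̂ = (0.0625·12 + 1.2·9.35) / (0.0625 + 1.2) = 11.97/1.2625 = 4788/505 ≈ 9.481.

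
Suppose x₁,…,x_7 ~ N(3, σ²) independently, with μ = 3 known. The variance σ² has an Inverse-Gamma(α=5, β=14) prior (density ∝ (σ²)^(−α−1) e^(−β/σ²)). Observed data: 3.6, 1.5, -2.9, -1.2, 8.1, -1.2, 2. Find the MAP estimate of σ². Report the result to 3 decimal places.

σ̂²_MAP = 6.722

Sum of squared deviations about the known mean: SS = (3.6−3)² + (1.5−3)² + (-2.9−3)² + (-1.2−3)² + (8.1−3)² + (-1.2−3)² + (2−3)² = 99.71.
The Normal likelihood contributes (σ²)^(−n/2) exp(−SS/(2σ²)), so the posterior is Inverse-Gamma(α + n/2, β + SS/2) = Inverse-Gamma(8.5, 63.855).
The mode of Inverse-Gamma(a, b) is b/(a+1) = 63.855/9.5 ≈ 6.722.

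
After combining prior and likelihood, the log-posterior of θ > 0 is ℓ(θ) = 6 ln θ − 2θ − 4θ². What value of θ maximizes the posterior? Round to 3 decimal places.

ℓ'(θ) = 6/θ − 2 − 8θ. Setting this to zero and multiplying by θ: 8θ² + 2θ − 6 = 0.
θ = (−2 + √(2² + 4·8·6)) / (2·8) = (−2 + √196) / 16 = (−2 + 14)/16 = 3/4.
ℓ''(θ) = −6/θ² − 8 < 0, confirming a maximum.

θ̂_MAP = 0.750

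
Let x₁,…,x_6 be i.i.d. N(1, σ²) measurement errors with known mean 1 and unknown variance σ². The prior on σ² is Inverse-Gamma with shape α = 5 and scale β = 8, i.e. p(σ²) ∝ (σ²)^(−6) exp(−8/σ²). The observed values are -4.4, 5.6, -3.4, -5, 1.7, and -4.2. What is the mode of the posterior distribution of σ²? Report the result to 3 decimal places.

Sum of squared deviations about the known mean: SS = (-4.4−1)² + (5.6−1)² + (-3.4−1)² + (-5−1)² + (1.7−1)² + (-4.2−1)² = 133.21.
The Normal likelihood contributes (σ²)^(−n/2) exp(−SS/(2σ²)), so the posterior is Inverse-Gamma(α + n/2, β + SS/2) = Inverse-Gamma(8, 74.605).
The mode of Inverse-Gamma(a, b) is b/(a+1) = 74.605/9 ≈ 8.289.

σ̂²_MAP = 8.289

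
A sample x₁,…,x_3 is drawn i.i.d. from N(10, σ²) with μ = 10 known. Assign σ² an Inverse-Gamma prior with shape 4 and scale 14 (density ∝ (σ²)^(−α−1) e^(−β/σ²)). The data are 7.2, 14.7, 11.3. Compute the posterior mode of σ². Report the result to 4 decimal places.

σ̂²_MAP = 4.5862

Sum of squared deviations about the known mean: SS = (7.2−10)² + (14.7−10)² + (11.3−10)² = 31.62.
The Normal likelihood contributes (σ²)^(−n/2) exp(−SS/(2σ²)), so the posterior is Inverse-Gamma(α + n/2, β + SS/2) = Inverse-Gamma(5.5, 29.81).
The mode of Inverse-Gamma(a, b) is b/(a+1) = 29.81/6.5 ≈ 4.5862.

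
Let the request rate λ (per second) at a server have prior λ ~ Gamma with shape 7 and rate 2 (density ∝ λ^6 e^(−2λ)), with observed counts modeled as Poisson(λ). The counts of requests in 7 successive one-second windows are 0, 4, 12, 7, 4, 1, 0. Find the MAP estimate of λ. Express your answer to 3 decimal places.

Σxᵢ = 0+4+12+7+4+1+0 = 28, with n = 7.
Posterior ∝ λ^6e^(−2λ) · λ^28e^(−7λ) = λ^34e^(−9λ), i.e. Gamma(shape=35, rate=9).
The mode of a Gamma(a, b) with a ≥ 1 (shape–rate) is (a−1)/b = 34/9 ≈ 3.778.

λ̂_MAP = 3.778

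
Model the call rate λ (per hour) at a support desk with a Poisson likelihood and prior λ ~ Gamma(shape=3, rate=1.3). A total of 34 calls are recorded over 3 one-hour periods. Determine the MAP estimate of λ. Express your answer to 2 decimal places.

λ̂_MAP = 8.37

Σxᵢ = 34, n = 3.
Posterior ∝ λ^2e^(−1.3λ) · λ^34e^(−3λ) = λ^36e^(−4.3λ), i.e. Gamma(shape=37, rate=4.3).
The mode of a Gamma(a, b) with a ≥ 1 (shape–rate) is (a−1)/b = 36/4.3 ≈ 8.37.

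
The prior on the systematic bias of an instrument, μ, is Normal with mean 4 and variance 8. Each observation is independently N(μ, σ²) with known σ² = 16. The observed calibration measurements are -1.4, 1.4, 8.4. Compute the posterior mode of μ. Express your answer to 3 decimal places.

n = 3; x̄ = ((-1.4) + 1.4 + 8.4)/3 = 8.4/3 = 2.8.
For a Normal prior and Normal likelihood with known variance, the posterior is Normal; its mode equals its mean, the precision-weighted average.
Prior precision 1/σ₀² = 1/8 = 0.125; data precision n/σ² = 3/16 = 0.1875.
μ̂ = (0.125·4 + 0.1875·2.8) / (0.125 + 0.1875) = 1.025/0.3125 = 3.280.

μ̂_MAP = 3.280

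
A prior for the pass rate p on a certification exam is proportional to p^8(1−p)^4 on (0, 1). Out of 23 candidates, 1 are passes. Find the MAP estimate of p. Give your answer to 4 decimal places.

p̂_MAP = 0.2571

The prior density ∝ p^8(1−p)^4 is the kernel of Beta(9, 5).
Data: 1 success in 23 trials. The binomial likelihood contributes p(1−p)^22, so the posterior is Beta(9+1, 5+22) = Beta(10, 27).
For Beta(a, b) with a, b > 1 the mode is (a−1)/(a+b−2) = 9/35 ≈ 0.2571.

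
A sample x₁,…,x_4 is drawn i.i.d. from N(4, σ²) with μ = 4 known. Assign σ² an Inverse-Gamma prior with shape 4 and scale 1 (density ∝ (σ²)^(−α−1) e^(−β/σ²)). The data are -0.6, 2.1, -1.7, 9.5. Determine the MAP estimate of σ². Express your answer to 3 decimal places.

Sum of squared deviations about the known mean: SS = (-0.6−4)² + (2.1−4)² + (-1.7−4)² + (9.5−4)² = 87.51.
The Normal likelihood contributes (σ²)^(−n/2) exp(−SS/(2σ²)), so the posterior is Inverse-Gamma(α + n/2, β + SS/2) = Inverse-Gamma(6, 44.755).
The mode of Inverse-Gamma(a, b) is b/(a+1) = 44.755/7 ≈ 6.394.

σ̂²_MAP = 6.394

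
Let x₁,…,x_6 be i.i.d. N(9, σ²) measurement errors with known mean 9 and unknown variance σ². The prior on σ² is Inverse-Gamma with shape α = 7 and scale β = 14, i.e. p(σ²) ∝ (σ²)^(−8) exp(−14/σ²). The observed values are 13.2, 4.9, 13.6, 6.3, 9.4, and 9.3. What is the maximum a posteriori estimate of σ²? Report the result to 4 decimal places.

σ̂²_MAP = 4.1432

Sum of squared deviations about the known mean: SS = (13.2−9)² + (4.9−9)² + (13.6−9)² + (6.3−9)² + (9.4−9)² + (9.3−9)² = 63.15.
The Normal likelihood contributes (σ²)^(−n/2) exp(−SS/(2σ²)), so the posterior is Inverse-Gamma(α + n/2, β + SS/2) = Inverse-Gamma(10, 45.575).
The mode of Inverse-Gamma(a, b) is b/(a+1) = 45.575/11 ≈ 4.1432.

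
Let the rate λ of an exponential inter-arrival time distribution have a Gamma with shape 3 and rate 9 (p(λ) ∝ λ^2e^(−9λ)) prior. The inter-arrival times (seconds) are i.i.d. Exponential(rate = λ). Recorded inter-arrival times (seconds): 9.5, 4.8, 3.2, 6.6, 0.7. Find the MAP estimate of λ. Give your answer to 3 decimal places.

The Exponential(rate=λ) likelihood is ∝ λ^n e^(−λΣtᵢ). Here n = 5 and Σtᵢ = 9.5 + 4.8 + 3.2 + 6.6 + 0.7 = 24.8.
Posterior ∝ λ^2e^(−9λ) · λ^5e^(−24.8λ) = λ^7e^(−33.8λ), i.e. Gamma(8, 33.8).
Mode = (a−1)/b = 7/33.8 ≈ 0.207.

λ̂_MAP = 0.207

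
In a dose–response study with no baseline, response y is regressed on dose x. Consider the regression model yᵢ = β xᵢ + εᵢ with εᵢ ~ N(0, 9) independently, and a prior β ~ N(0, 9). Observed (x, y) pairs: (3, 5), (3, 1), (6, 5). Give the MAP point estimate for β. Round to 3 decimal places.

log p(β | y) = −Σ(yᵢ − βxᵢ)²/(2·9) − β²/(2·9) + const.
Setting the derivative to zero: Σxᵢ(yᵢ − βxᵢ)/9 − β/9 = 0, so β = Σxᵢyᵢ / (Σxᵢ² + σ²/τ²).
Σxᵢyᵢ = 3·5 + 3·1 + 6·5 = 48; Σxᵢ² = 54; σ²/τ² = 1.
β̂_MAP = 48 / (54 + 1) = 48/55 ≈ 0.873.

β̂_MAP = 0.873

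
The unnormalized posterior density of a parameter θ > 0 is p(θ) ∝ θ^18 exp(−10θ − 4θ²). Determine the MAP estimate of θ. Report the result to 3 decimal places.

ℓ'(θ) = 18/θ − 10 − 8θ. Setting this to zero and multiplying by θ: 8θ² + 10θ − 18 = 0.
θ = (−10 + √(10² + 4·8·18)) / (2·8) = (−10 + √676) / 16 = (−10 + 26)/16 = 1.
ℓ''(θ) = −18/θ² − 8 < 0, confirming a maximum.

θ̂_MAP = 1.000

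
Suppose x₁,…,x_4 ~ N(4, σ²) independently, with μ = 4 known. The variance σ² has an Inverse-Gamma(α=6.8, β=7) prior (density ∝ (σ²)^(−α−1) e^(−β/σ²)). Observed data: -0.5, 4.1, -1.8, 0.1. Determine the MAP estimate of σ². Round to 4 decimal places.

σ̂²_MAP = 4.2403

Sum of squared deviations about the known mean: SS = (-0.5−4)² + (4.1−4)² + (-1.8−4)² + (0.1−4)² = 69.11.
The Normal likelihood contributes (σ²)^(−n/2) exp(−SS/(2σ²)), so the posterior is Inverse-Gamma(α + n/2, β + SS/2) = Inverse-Gamma(8.8, 41.555).
The mode of Inverse-Gamma(a, b) is b/(a+1) = 41.555/9.8 ≈ 4.2403.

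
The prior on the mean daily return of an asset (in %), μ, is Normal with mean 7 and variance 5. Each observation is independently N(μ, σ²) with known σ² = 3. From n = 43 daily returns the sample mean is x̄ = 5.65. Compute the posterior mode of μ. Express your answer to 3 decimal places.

μ̂_MAP = 5.669

n = 43, x̄ = 5.65.
For a Normal prior and Normal likelihood with known variance, the posterior is Normal; its mode equals its mean, the precision-weighted average.
Prior precision 1/σ₀² = 1/5 = 0.2; data precision n/σ² = 43/3.
μ̂ = (0.2·7 + (43/3)·5.65) / (0.2 + 43/3) = (4943/60)/(218/15) = 4943/872 ≈ 5.669.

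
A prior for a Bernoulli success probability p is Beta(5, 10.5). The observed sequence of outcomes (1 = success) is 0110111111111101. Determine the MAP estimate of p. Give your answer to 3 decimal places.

p̂_MAP = 0.576

Prior: Beta(5, 10.5).
Data: 13 successes in 16 trials (from the sequence). The binomial likelihood contributes p^13(1−p)^3, so the posterior is Beta(5+13, 10.5+3) = Beta(18, 13.5).
For Beta(a, b) with a, b > 1 the mode is (a−1)/(a+b−2) = 17/29.5 ≈ 0.576.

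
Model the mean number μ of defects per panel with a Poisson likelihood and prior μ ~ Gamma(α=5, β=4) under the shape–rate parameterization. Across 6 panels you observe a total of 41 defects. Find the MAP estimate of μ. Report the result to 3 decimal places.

Σxᵢ = 41, n = 6.
Posterior ∝ μ^4e^(−4μ) · μ^41e^(−6μ) = μ^45e^(−10μ), i.e. Gamma(shape=46, rate=10).
The mode of a Gamma(a, b) with a ≥ 1 (shape–rate) is (a−1)/b = 45/10 ≈ 4.500.

μ̂_MAP = 4.500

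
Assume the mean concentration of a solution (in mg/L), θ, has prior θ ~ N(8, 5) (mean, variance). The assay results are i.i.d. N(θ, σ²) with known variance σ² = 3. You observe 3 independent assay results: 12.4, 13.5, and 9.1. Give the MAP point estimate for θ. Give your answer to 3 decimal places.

n = 3; x̄ = (12.4 + 13.5 + 9.1)/3 = 35/3 = 35/3 ≈ 11.6667.
For a Normal prior and Normal likelihood with known variance, the posterior is Normal; its mode equals its mean, the precision-weighted average.
Prior precision 1/σ₀² = 1/5 = 0.2; data precision n/σ² = 3/3 = 1.
θ̂ = (0.2·8 + 1·(35/3)) / (0.2 + 1) = (199/15)/1.2 = 199/18 ≈ 11.056.

θ̂_MAP = 11.056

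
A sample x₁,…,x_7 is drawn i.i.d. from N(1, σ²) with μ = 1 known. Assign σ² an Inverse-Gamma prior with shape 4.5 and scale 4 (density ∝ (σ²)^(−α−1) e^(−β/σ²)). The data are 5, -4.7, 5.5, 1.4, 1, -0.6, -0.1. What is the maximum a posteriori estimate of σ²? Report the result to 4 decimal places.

Sum of squared deviations about the known mean: SS = (5−1)² + (-4.7−1)² + (5.5−1)² + (1.4−1)² + (1−1)² + (-0.6−1)² + (-0.1−1)² = 72.67.
The Normal likelihood contributes (σ²)^(−n/2) exp(−SS/(2σ²)), so the posterior is Inverse-Gamma(α + n/2, β + SS/2) = Inverse-Gamma(8, 40.335).
The mode of Inverse-Gamma(a, b) is b/(a+1) = 40.335/9 ≈ 4.4817.

σ̂²_MAP = 4.4817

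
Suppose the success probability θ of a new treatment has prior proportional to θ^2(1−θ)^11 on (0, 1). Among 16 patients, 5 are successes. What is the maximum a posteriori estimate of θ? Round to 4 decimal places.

The prior density ∝ θ^2(1−θ)^11 is the kernel of Beta(3, 12).
Data: 5 successes in 16 trials. The binomial likelihood contributes θ^5(1−θ)^11, so the posterior is Beta(3+5, 12+11) = Beta(8, 23).
For Beta(a, b) with a, b > 1 the mode is (a−1)/(a+b−2) = 7/29 ≈ 0.2414.

θ̂_MAP = 0.2414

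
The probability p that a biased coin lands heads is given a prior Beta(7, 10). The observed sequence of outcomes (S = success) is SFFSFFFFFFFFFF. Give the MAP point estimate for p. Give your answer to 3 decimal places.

Prior: Beta(7, 10).
Data: 2 successes in 14 trials (from the sequence). The binomial likelihood contributes p^2(1−p)^12, so the posterior is Beta(7+2, 10+12) = Beta(9, 22).
For Beta(a, b) with a, b > 1 the mode is (a−1)/(a+b−2) = 8/29 ≈ 0.276.

p̂_MAP = 0.276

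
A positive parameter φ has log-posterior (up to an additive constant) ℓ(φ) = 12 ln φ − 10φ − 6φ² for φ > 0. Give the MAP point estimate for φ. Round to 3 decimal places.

φ̂_MAP = 0.667

ℓ'(φ) = 12/φ − 10 − 12φ. Setting this to zero and multiplying by φ: 12φ² + 10φ − 12 = 0.
φ = (−10 + √(10² + 4·12·12)) / (2·12) = (−10 + √676) / 24 = (−10 + 26)/24 = 2/3.
ℓ''(φ) = −12/φ² − 12 < 0, confirming a maximum.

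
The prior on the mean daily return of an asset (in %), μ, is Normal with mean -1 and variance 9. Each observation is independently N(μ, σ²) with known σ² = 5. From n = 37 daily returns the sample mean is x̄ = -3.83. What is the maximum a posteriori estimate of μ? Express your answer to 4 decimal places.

n = 37, x̄ = -3.83.
For a Normal prior and Normal likelihood with known variance, the posterior is Normal; its mode equals its mean, the precision-weighted average.
Prior precision 1/σ₀² = 1/9; data precision n/σ² = 37/5 = 7.4.
μ̂ = ((1/9)·(-1) + 7.4·(-3.83)) / (1/9 + 7.4) = (-128039/4500)/(338/45) = -128039/33800 ≈ -3.7881.

μ̂_MAP = -3.7881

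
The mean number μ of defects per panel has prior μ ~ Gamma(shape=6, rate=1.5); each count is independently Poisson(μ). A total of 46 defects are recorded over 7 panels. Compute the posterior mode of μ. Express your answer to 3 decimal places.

μ̂_MAP = 6.000

Σxᵢ = 46, n = 7.
Posterior ∝ μ^5e^(−1.5μ) · μ^46e^(−7μ) = μ^51e^(−8.5μ), i.e. Gamma(shape=52, rate=8.5).
The mode of a Gamma(a, b) with a ≥ 1 (shape–rate) is (a−1)/b = 51/8.5 ≈ 6.000.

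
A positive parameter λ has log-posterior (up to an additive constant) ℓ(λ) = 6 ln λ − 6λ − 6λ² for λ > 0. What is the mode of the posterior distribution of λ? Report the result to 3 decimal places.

ℓ'(λ) = 6/λ − 6 − 12λ. Setting this to zero and multiplying by λ: 12λ² + 6λ − 6 = 0.
λ = (−6 + √(6² + 4·12·6)) / (2·12) = (−6 + √324) / 24 = (−6 + 18)/24 = 1/2.
ℓ''(λ) = −6/λ² − 12 < 0, confirming a maximum.

λ̂_MAP = 0.500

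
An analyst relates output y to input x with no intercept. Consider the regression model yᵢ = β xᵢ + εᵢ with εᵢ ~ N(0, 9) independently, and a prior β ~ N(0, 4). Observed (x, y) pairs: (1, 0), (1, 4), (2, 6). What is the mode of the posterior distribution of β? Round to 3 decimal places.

log p(β | y) = −Σ(yᵢ − βxᵢ)²/(2·9) − β²/(2·4) + const.
Setting the derivative to zero: Σxᵢ(yᵢ − βxᵢ)/9 − β/4 = 0, so β = Σxᵢyᵢ / (Σxᵢ² + σ²/τ²).
Σxᵢyᵢ = 1·0 + 1·4 + 2·6 = 16; Σxᵢ² = 6; σ²/τ² = 2.25.
β̂_MAP = 16 / (6 + 2.25) = 16/8.25 ≈ 1.939.

β̂_MAP = 1.939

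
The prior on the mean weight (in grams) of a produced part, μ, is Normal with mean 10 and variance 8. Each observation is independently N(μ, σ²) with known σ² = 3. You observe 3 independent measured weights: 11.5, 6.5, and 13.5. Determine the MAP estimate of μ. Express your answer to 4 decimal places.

n = 3; x̄ = (11.5 + 6.5 + 13.5)/3 = 31.5/3 = 10.5.
For a Normal prior and Normal likelihood with known variance, the posterior is Normal; its mode equals its mean, the precision-weighted average.
Prior precision 1/σ₀² = 1/8 = 0.125; data precision n/σ² = 3/3 = 1.
μ̂ = (0.125·10 + 1·10.5) / (0.125 + 1) = 11.75/1.125 = 94/9 ≈ 10.4444.

μ̂_MAP = 10.4444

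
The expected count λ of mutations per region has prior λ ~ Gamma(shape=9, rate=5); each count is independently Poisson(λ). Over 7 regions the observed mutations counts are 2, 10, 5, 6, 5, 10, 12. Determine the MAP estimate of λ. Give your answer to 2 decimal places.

Σxᵢ = 2+10+5+6+5+10+12 = 50, with n = 7.
Posterior ∝ λ^8e^(−5λ) · λ^50e^(−7λ) = λ^58e^(−12λ), i.e. Gamma(shape=59, rate=12).
The mode of a Gamma(a, b) with a ≥ 1 (shape–rate) is (a−1)/b = 58/12 ≈ 4.83.

λ̂_MAP = 4.83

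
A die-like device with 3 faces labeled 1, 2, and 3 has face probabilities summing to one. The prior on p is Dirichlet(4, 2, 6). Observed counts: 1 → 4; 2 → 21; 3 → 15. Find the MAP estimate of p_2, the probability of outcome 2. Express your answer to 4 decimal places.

The posterior is Dirichlet(αᵢ + nᵢ) = Dirichlet(8, 23, 21).
For a Dirichlet(a₁,…,a_K) with all aᵢ > 1, the mode has j-th component (aⱼ − 1)/(Σaᵢ − K).
Here Σaᵢ = 52 and K = 3, so p_2 = (23 − 1)/(52 − 3) = 22/49 ≈ 0.4490.

MAP estimate: 0.4490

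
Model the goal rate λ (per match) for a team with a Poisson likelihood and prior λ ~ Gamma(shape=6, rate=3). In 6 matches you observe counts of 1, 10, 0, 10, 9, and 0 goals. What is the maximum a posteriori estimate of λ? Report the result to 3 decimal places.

λ̂_MAP = 3.889

Σxᵢ = 1+10+0+10+9+0 = 30, with n = 6.
Posterior ∝ λ^5e^(−3λ) · λ^30e^(−6λ) = λ^35e^(−9λ), i.e. Gamma(shape=36, rate=9).
The mode of a Gamma(a, b) with a ≥ 1 (shape–rate) is (a−1)/b = 35/9 ≈ 3.889.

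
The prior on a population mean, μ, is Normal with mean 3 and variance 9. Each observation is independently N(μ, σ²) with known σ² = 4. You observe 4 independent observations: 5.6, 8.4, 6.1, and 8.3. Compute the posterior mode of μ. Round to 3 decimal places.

μ̂_MAP = 6.690

n = 4; x̄ = (5.6 + 8.4 + 6.1 + 8.3)/4 = 28.4/4 = 7.1.
For a Normal prior and Normal likelihood with known variance, the posterior is Normal; its mode equals its mean, the precision-weighted average.
Prior precision 1/σ₀² = 1/9; data precision n/σ² = 4/4 = 1.
μ̂ = ((1/9)·3 + 1·7.1) / (1/9 + 1) = (223/30)/(10/9) = 6.690.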